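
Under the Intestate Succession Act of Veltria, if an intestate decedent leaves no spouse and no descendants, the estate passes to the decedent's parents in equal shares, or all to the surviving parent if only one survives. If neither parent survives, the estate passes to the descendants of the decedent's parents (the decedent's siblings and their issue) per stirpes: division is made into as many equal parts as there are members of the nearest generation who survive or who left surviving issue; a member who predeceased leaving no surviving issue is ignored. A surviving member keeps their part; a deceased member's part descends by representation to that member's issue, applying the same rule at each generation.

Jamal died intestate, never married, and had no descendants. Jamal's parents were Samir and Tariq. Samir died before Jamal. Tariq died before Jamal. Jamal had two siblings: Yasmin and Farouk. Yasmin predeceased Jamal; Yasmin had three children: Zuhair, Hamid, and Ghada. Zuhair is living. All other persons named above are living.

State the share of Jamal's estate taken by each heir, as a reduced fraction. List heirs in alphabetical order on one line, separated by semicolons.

Neither parent survives and there are no descendants, so the estate passes to Jamal's siblings and their issue per stirpes.
The estate is divided into 2 equal shares of 1/2 among Yasmin, Farouk.
Yasmin predeceased; the 1/2 allotted to Yasmin's branch passes to Yasmin's issue by representation.
The 1/2 is divided into 3 equal shares of 1/6 among Zuhair, Hamid, Ghada.
Zuhair is living and takes 1/6.
Hamid is living and takes 1/6.
Ghada is living and takes 1/6.
Farouk is living and takes 1/2.

Farouk 1/2; Ghada 1/6; Hamid 1/6; Zuhair 1/6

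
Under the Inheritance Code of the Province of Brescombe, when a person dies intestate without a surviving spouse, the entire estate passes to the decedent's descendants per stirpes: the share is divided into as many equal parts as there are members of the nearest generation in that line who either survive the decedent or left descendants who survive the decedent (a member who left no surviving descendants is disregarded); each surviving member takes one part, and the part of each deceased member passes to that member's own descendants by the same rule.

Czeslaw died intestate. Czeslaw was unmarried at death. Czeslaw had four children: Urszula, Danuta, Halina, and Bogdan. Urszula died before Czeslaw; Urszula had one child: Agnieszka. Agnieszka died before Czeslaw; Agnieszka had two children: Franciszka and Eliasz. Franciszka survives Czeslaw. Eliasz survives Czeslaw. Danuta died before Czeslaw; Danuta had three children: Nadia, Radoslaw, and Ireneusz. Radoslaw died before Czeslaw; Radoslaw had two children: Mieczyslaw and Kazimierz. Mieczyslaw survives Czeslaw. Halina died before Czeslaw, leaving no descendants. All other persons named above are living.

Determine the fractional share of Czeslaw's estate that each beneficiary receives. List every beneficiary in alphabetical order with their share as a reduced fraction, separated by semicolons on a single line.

Bogdan 1/3; Eliasz 1/6; Franciszka 1/6; Ireneusz 1/9; Kazimierz 1/18; Mieczyslaw 1/18; Nadia 1/9

There is no surviving spouse, so the entire estate passes to Czeslaw's descendants per stirpes.
Halina left no surviving issue, so that branch lapses and is disregarded.
The estate is divided into 3 equal shares of 1/3 among Urszula, Danuta, Bogdan.
Urszula predeceased; the 1/3 allotted to Urszula's branch passes to Urszula's issue by representation.
Agnieszka's line is the sole branch at this level, so the full 1/3 passes to Agnieszka's issue by representation.
The 1/3 is divided into 2 equal shares of 1/6 among Franciszka, Eliasz.
Franciszka is living and takes 1/6.
Eliasz is living and takes 1/6.
Danuta predeceased; the 1/3 allotted to Danuta's branch passes to Danuta's issue by representation.
The 1/3 is divided into 3 equal shares of 1/9 among Nadia, Radoslaw, Ireneusz.
Nadia is living and takes 1/9.
Radoslaw predeceased; the 1/9 allotted to Radoslaw's branch passes to Radoslaw's issue by representation.
The 1/9 is divided into 2 equal shares of 1/18 among Mieczyslaw, Kazimierz.
Mieczyslaw is living and takes 1/18.
Kazimierz is living and takes 1/18.
Ireneusz is living and takes 1/9.
Bogdan is living and takes 1/3.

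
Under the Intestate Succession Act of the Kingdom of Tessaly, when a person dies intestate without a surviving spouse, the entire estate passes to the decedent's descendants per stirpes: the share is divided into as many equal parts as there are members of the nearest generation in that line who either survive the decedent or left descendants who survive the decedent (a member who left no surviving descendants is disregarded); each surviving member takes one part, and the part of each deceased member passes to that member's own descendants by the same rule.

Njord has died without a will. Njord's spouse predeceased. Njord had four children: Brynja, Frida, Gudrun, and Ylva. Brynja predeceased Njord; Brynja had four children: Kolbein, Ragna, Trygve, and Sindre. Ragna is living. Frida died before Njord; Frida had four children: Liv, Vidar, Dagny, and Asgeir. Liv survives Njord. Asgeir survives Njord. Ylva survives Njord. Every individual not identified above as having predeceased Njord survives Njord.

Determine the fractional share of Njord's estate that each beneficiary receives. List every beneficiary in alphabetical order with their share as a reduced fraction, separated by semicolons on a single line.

Asgeir 1/16; Dagny 1/16; Gudrun 1/4; Kolbein 1/16; Liv 1/16; Ragna 1/16; Sindre 1/16; Trygve 1/16; Vidar 1/16; Ylva 1/4

There is no surviving spouse, so the entire estate passes to Njord's descendants per stirpes.
The estate is divided into 4 equal shares of 1/4 among Brynja, Frida, Gudrun, Ylva.
Brynja predeceased; the 1/4 allotted to Brynja's branch passes to Brynja's issue by representation.
The 1/4 is divided into 4 equal shares of 1/16 among Kolbein, Ragna, Trygve, Sindre.
Kolbein is living and takes 1/16.
Ragna is living and takes 1/16.
Trygve is living and takes 1/16.
Sindre is living and takes 1/16.
Frida predeceased; the 1/4 allotted to Frida's branch passes to Frida's issue by representation.
The 1/4 is divided into 4 equal shares of 1/16 among Liv, Vidar, Dagny, Asgeir.
Liv is living and takes 1/16.
Vidar is living and takes 1/16.
Dagny is living and takes 1/16.
Asgeir is living and takes 1/16.
Gudrun is living and takes 1/4.
Ylva is living and takes 1/4.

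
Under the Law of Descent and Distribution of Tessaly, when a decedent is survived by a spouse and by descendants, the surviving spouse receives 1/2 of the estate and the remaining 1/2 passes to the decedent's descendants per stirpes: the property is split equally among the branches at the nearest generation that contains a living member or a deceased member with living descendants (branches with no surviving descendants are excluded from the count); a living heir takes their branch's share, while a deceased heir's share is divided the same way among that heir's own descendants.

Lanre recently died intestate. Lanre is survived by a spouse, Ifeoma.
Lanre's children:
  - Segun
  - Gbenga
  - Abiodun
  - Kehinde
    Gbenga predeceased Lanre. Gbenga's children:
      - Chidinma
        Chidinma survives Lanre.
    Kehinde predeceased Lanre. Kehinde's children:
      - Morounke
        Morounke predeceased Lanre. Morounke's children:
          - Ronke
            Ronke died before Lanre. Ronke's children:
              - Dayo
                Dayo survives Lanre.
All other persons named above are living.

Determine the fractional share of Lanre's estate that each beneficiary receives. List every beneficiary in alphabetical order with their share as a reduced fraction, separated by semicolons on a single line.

Ifeoma, as surviving spouse, takes 1/2.
The remaining 1/2 passes to Lanre's descendants per stirpes.
The 1/2 is divided into 4 equal shares of 1/8 among Segun, Gbenga, Abiodun, Kehinde.
Segun is living and takes 1/8.
Gbenga predeceased; the 1/8 allotted to Gbenga's branch passes to Gbenga's issue by representation.
Chidinma is the sole taker at this level and receives the full 1/8.
Abiodun is living and takes 1/8.
Kehinde predeceased; the 1/8 allotted to Kehinde's branch passes to Kehinde's issue by representation.
Morounke's line is the sole branch at this level, so the full 1/8 passes to Morounke's issue by representation.
Ronke's line is the sole branch at this level, so the full 1/8 passes to Ronke's issue by representation.
Dayo is the sole taker at this level and receives the full 1/8.

Abiodun 1/8; Chidinma 1/8; Dayo 1/8; Ifeoma 1/2; Segun 1/8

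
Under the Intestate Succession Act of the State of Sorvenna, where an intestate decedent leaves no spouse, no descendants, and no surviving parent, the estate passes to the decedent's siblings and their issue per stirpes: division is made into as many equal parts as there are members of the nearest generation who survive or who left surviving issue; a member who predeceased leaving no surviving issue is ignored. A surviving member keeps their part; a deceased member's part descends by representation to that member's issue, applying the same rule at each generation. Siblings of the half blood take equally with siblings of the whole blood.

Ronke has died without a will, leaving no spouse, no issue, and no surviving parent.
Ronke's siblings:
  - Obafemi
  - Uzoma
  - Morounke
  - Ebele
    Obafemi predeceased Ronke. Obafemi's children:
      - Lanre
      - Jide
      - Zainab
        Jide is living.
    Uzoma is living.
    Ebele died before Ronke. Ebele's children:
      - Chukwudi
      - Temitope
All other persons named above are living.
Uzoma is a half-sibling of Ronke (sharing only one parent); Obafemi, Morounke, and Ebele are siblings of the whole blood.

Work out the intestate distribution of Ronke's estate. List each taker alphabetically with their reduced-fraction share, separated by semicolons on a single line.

Chukwudi 1/8; Jide 1/12; Lanre 1/12; Morounke 1/4; Temitope 1/8; Uzoma 1/4; Zainab 1/12

No spouse, descendants, or parent survives, so the estate passes to Ronke's siblings per stirpes.
Half-blood and whole-blood siblings take equally under the stated rule.
The estate is divided into 4 equal shares of 1/4 among Obafemi, Uzoma, Morounke, Ebele.
Obafemi predeceased; the 1/4 allotted to Obafemi's branch passes to Obafemi's issue by representation.
The 1/4 is divided into 3 equal shares of 1/12 among Lanre, Jide, Zainab.
Lanre is living and takes 1/12.
Jide is living and takes 1/12.
Zainab is living and takes 1/12.
Uzoma is living and takes 1/4.
Morounke is living and takes 1/4.
Ebele predeceased; the 1/4 allotted to Ebele's branch passes to Ebele's issue by representation.
The 1/4 is divided into 2 equal shares of 1/8 among Chukwudi, Temitope.
Chukwudi is living and takes 1/8.
Temitope is living and takes 1/8.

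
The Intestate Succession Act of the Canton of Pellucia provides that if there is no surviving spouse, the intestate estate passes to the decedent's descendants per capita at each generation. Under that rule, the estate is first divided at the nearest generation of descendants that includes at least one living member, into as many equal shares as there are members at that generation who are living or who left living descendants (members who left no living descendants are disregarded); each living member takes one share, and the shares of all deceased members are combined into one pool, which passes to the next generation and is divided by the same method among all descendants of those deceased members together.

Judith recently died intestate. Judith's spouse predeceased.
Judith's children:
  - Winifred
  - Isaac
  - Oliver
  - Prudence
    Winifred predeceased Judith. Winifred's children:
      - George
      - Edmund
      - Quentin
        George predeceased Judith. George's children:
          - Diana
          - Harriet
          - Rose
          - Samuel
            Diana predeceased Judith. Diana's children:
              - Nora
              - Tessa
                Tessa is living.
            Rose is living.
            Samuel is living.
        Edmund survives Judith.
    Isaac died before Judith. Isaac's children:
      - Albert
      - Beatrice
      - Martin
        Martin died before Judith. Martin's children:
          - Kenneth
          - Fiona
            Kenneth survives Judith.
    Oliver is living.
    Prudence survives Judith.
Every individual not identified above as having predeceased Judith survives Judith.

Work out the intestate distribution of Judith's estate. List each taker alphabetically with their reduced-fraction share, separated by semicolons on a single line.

Albert 1/12; Beatrice 1/12; Edmund 1/12; Fiona 1/36; Harriet 1/36; Kenneth 1/36; Nora 1/72; Oliver 1/4; Prudence 1/4; Quentin 1/12; Rose 1/36; Samuel 1/36; Tessa 1/72

There is no surviving spouse, so the entire estate passes to Judith's descendants per capita at each generation.
At generation 1 (Winifred, Isaac, Oliver, Prudence) there are 4 shares of (1)/4 = 1/4 each.
Living: Oliver and Prudence — each takes 1/4.
Deceased: Winifred and Isaac. Their combined 1/2 is pooled and carried to generation 2.
At generation 2 (George, Edmund, Quentin, Albert, Beatrice, Martin) there are 6 shares of (1/2)/6 = 1/12 each.
Living: Edmund, Quentin, Albert, and Beatrice — each takes 1/12.
Deceased: George and Martin. Their combined 1/6 is pooled and carried to generation 3.
At generation 3 (Diana, Harriet, Rose, Samuel, Kenneth, Fiona) there are 6 shares of (1/6)/6 = 1/36 each.
Living: Harriet, Rose, Samuel, Kenneth, and Fiona — each takes 1/36.
Deceased: Diana. That 1/36 share is carried to generation 4.
At generation 4 (Nora, Tessa) there are 2 shares of (1/36)/2 = 1/72 each.
Living: Nora and Tessa — each takes 1/72.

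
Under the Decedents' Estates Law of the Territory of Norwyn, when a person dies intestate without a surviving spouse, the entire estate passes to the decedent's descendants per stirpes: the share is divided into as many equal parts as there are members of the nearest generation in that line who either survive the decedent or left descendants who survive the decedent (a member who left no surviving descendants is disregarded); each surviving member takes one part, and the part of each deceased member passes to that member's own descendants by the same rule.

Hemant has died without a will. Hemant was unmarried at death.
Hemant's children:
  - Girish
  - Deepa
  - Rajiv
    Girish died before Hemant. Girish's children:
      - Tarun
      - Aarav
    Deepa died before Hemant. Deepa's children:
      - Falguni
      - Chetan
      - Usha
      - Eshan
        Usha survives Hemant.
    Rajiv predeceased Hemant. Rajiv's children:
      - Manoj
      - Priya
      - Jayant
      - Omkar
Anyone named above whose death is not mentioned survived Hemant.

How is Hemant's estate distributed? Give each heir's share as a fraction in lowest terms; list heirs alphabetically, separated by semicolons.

Aarav 1/6; Chetan 1/12; Eshan 1/12; Falguni 1/12; Jayant 1/12; Manoj 1/12; Omkar 1/12; Priya 1/12; Tarun 1/6; Usha 1/12

There is no surviving spouse, so the entire estate passes to Hemant's descendants per stirpes.
The estate is divided into 3 equal shares of 1/3 among Girish, Deepa, Rajiv.
Girish predeceased; the 1/3 allotted to Girish's branch passes to Girish's issue by representation.
The 1/3 is divided into 2 equal shares of 1/6 among Tarun, Aarav.
Tarun is living and takes 1/6.
Aarav is living and takes 1/6.
Deepa predeceased; the 1/3 allotted to Deepa's branch passes to Deepa's issue by representation.
The 1/3 is divided into 4 equal shares of 1/12 among Falguni, Chetan, Usha, Eshan.
Falguni is living and takes 1/12.
Chetan is living and takes 1/12.
Usha is living and takes 1/12.
Eshan is living and takes 1/12.
Rajiv predeceased; the 1/3 allotted to Rajiv's branch passes to Rajiv's issue by representation.
The 1/3 is divided into 4 equal shares of 1/12 among Manoj, Priya, Jayant, Omkar.
Manoj is living and takes 1/12.
Priya is living and takes 1/12.
Jayant is living and takes 1/12.
Omkar is living and takes 1/12.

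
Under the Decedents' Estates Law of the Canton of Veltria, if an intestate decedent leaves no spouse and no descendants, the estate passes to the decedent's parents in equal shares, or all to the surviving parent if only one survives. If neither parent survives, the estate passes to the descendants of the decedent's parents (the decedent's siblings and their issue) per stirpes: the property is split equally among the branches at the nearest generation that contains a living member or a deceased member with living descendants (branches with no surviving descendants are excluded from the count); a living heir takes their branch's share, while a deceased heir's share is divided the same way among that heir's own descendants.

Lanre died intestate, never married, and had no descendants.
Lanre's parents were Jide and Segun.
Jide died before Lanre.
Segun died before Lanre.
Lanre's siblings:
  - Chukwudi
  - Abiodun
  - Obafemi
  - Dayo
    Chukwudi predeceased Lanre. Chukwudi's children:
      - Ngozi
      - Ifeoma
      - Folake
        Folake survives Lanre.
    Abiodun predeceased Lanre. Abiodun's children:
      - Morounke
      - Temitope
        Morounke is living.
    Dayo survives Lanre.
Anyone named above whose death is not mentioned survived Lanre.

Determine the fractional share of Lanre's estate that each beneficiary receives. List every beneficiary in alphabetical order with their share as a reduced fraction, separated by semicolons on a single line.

Dayo 1/4; Folake 1/12; Ifeoma 1/12; Morounke 1/8; Ngozi 1/12; Obafemi 1/4; Temitope 1/8

Neither parent survives and there are no descendants, so the estate passes to Lanre's siblings and their issue per stirpes.
The estate is divided into 4 equal shares of 1/4 among Chukwudi, Abiodun, Obafemi, Dayo.
Chukwudi predeceased; the 1/4 allotted to Chukwudi's branch passes to Chukwudi's issue by representation.
The 1/4 is divided into 3 equal shares of 1/12 among Ngozi, Ifeoma, Folake.
Ngozi is living and takes 1/12.
Ifeoma is living and takes 1/12.
Folake is living and takes 1/12.
Abiodun predeceased; the 1/4 allotted to Abiodun's branch passes to Abiodun's issue by representation.
The 1/4 is divided into 2 equal shares of 1/8 among Morounke, Temitope.
Morounke is living and takes 1/8.
Temitope is living and takes 1/8.
Obafemi is living and takes 1/4.
Dayo is living and takes 1/4.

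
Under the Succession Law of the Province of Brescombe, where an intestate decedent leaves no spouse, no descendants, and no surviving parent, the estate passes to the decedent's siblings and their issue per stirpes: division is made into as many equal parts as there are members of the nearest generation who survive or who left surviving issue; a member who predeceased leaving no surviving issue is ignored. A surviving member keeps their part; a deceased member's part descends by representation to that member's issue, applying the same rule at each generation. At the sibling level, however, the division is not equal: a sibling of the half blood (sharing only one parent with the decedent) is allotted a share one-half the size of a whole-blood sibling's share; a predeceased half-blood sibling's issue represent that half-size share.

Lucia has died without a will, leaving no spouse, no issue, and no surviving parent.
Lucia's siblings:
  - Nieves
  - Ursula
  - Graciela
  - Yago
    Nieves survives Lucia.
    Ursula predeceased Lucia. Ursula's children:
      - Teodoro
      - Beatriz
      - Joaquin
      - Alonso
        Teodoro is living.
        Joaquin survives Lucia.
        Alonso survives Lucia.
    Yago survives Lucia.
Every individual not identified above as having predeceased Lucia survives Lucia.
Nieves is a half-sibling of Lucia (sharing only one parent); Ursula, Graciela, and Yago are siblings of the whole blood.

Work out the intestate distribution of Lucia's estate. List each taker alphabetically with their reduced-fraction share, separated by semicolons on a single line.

Alonso 1/14; Beatriz 1/14; Graciela 2/7; Joaquin 1/14; Nieves 1/7; Teodoro 1/14; Yago 2/7

No spouse, descendants, or parent survives, so the estate passes to Lucia's siblings per stirpes.
Half-blood siblings count for one-half the weight of whole-blood siblings at the initial division.
Dividing 1 in proportion to weights (total weight 7/2): Nieves (weight 1/2) → 1/7; Ursula (weight 1) → 2/7; Graciela (weight 1) → 2/7; Yago (weight 1) → 2/7.
Nieves is living and takes 1/7.
Ursula predeceased; the 2/7 allotted to Ursula's branch passes to Ursula's issue by representation.
The 2/7 is divided into 4 equal shares of 1/14 among Teodoro, Beatriz, Joaquin, Alonso.
Teodoro is living and takes 1/14.
Beatriz is living and takes 1/14.
Joaquin is living and takes 1/14.
Alonso is living and takes 1/14.
Graciela is living and takes 2/7.
Yago is living and takes 2/7.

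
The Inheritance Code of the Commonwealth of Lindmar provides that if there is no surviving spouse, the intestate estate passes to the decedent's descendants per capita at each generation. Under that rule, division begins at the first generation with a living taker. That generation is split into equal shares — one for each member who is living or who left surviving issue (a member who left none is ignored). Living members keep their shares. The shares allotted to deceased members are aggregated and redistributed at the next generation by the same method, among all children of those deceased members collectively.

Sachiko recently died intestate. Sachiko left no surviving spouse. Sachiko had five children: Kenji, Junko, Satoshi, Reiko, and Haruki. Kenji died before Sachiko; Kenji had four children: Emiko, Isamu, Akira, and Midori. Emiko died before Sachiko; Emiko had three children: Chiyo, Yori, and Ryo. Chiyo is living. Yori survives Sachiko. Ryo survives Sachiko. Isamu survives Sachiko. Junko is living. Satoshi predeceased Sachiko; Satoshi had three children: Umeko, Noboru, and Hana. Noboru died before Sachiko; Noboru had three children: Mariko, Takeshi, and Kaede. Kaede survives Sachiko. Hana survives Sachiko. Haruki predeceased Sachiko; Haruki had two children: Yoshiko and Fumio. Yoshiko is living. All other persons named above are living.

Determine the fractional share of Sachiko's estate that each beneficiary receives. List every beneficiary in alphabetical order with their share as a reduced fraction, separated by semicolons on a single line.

Akira 1/15; Chiyo 1/45; Fumio 1/15; Hana 1/15; Isamu 1/15; Junko 1/5; Kaede 1/45; Mariko 1/45; Midori 1/15; Reiko 1/5; Ryo 1/45; Takeshi 1/45; Umeko 1/15; Yori 1/45; Yoshiko 1/15

There is no surviving spouse, so the entire estate passes to Sachiko's descendants per capita at each generation.
At generation 1 (Kenji, Junko, Satoshi, Reiko, Haruki) there are 5 shares of (1)/5 = 1/5 each.
Living: Junko and Reiko — each takes 1/5.
Deceased: Kenji, Satoshi, and Haruki. Their combined 3/5 is pooled and carried to generation 2.
At generation 2 (Emiko, Isamu, Akira, Midori, Umeko, Noboru, Hana, Yoshiko, Fumio) there are 9 shares of (3/5)/9 = 1/15 each.
Living: Isamu, Akira, Midori, Umeko, Hana, Yoshiko, and Fumio — each takes 1/15.
Deceased: Emiko and Noboru. Their combined 2/15 is pooled and carried to generation 3.
At generation 3 (Chiyo, Yori, Ryo, Mariko, Takeshi, Kaede) there are 6 shares of (2/15)/6 = 1/45 each.
Living: Chiyo, Yori, Ryo, Mariko, Takeshi, and Kaede — each takes 1/45.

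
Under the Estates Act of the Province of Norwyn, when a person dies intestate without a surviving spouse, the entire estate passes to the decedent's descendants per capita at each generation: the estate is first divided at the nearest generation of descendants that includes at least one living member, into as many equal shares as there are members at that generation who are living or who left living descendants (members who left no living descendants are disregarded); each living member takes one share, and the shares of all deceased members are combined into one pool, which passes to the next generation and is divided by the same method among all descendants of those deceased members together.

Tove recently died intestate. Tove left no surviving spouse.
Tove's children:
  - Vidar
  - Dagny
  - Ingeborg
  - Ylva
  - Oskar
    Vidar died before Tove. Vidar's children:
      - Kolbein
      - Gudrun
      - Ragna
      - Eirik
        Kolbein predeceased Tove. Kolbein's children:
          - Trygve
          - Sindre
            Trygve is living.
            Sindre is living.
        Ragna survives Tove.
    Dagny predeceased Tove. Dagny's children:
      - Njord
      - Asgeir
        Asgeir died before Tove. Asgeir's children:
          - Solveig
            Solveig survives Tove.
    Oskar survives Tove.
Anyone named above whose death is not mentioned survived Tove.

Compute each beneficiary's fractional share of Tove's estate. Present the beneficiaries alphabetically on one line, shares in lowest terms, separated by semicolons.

Eirik 1/15; Gudrun 1/15; Ingeborg 1/5; Njord 1/15; Oskar 1/5; Ragna 1/15; Sindre 2/45; Solveig 2/45; Trygve 2/45; Ylva 1/5

There is no surviving spouse, so the entire estate passes to Tove's descendants per capita at each generation.
At generation 1 (Vidar, Dagny, Ingeborg, Ylva, Oskar) there are 5 shares of (1)/5 = 1/5 each.
Living: Ingeborg, Ylva, and Oskar — each takes 1/5.
Deceased: Vidar and Dagny. Their combined 2/5 is pooled and carried to generation 2.
At generation 2 (Kolbein, Gudrun, Ragna, Eirik, Njord, Asgeir) there are 6 shares of (2/5)/6 = 1/15 each.
Living: Gudrun, Ragna, Eirik, and Njord — each takes 1/15.
Deceased: Kolbein and Asgeir. Their combined 2/15 is pooled and carried to generation 3.
At generation 3 (Trygve, Sindre, Solveig) there are 3 shares of (2/15)/3 = 2/45 each.
Living: Trygve, Sindre, and Solveig — each takes 2/45.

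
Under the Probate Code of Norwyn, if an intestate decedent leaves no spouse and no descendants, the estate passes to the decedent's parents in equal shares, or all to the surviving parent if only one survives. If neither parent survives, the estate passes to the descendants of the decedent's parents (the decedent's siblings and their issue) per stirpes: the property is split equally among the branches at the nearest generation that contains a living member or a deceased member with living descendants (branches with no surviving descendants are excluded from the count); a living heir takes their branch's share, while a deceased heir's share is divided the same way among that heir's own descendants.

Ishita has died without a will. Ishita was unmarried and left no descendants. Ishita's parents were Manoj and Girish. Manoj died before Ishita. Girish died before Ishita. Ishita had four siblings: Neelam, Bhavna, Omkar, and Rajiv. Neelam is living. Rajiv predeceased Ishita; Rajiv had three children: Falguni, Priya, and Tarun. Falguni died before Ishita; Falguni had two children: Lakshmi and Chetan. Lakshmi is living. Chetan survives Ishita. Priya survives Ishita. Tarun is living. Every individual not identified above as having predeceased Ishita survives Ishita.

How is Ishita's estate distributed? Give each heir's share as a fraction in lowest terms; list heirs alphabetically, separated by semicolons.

Neither parent survives and there are no descendants, so the estate passes to Ishita's siblings and their issue per stirpes.
The estate is divided into 4 equal shares of 1/4 among Neelam, Bhavna, Omkar, Rajiv.
Neelam is living and takes 1/4.
Bhavna is living and takes 1/4.
Omkar is living and takes 1/4.
Rajiv predeceased; the 1/4 allotted to Rajiv's branch passes to Rajiv's issue by representation.
The 1/4 is divided into 3 equal shares of 1/12 among Falguni, Priya, Tarun.
Falguni predeceased; the 1/12 allotted to Falguni's branch passes to Falguni's issue by representation.
The 1/12 is divided into 2 equal shares of 1/24 among Lakshmi, Chetan.
Lakshmi is living and takes 1/24.
Chetan is living and takes 1/24.
Priya is living and takes 1/12.
Tarun is living and takes 1/12.

Bhavna 1/4; Chetan 1/24; Lakshmi 1/24; Neelam 1/4; Omkar 1/4; Priya 1/12; Tarun 1/12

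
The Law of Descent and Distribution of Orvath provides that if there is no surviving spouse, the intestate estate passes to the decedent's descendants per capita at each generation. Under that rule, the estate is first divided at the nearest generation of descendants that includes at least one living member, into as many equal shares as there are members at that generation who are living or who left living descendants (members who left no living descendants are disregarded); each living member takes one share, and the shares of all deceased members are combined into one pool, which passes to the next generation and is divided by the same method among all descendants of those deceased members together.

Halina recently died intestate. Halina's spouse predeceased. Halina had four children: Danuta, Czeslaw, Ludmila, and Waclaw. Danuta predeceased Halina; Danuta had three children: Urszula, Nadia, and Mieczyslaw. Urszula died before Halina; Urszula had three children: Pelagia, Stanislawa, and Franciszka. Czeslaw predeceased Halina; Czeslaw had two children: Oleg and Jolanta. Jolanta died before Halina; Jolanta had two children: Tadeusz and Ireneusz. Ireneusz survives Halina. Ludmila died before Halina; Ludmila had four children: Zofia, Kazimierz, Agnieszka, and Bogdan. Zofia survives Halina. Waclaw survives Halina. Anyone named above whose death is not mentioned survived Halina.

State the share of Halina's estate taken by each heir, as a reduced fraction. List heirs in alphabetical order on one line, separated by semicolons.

Agnieszka 1/12; Bogdan 1/12; Franciszka 1/30; Ireneusz 1/30; Kazimierz 1/12; Mieczyslaw 1/12; Nadia 1/12; Oleg 1/12; Pelagia 1/30; Stanislawa 1/30; Tadeusz 1/30; Waclaw 1/4; Zofia 1/12

There is no surviving spouse, so the entire estate passes to Halina's descendants per capita at each generation.
At generation 1 (Danuta, Czeslaw, Ludmila, Waclaw) there are 4 shares of (1)/4 = 1/4 each.
Living: Waclaw — each takes 1/4.
Deceased: Danuta, Czeslaw, and Ludmila. Their combined 3/4 is pooled and carried to generation 2.
At generation 2 (Urszula, Nadia, Mieczyslaw, Oleg, Jolanta, Zofia, Kazimierz, Agnieszka, Bogdan) there are 9 shares of (3/4)/9 = 1/12 each.
Living: Nadia, Mieczyslaw, Oleg, Zofia, Kazimierz, Agnieszka, and Bogdan — each takes 1/12.
Deceased: Urszula and Jolanta. Their combined 1/6 is pooled and carried to generation 3.
At generation 3 (Pelagia, Stanislawa, Franciszka, Tadeusz, Ireneusz) there are 5 shares of (1/6)/5 = 1/30 each.
Living: Pelagia, Stanislawa, Franciszka, Tadeusz, and Ireneusz — each takes 1/30.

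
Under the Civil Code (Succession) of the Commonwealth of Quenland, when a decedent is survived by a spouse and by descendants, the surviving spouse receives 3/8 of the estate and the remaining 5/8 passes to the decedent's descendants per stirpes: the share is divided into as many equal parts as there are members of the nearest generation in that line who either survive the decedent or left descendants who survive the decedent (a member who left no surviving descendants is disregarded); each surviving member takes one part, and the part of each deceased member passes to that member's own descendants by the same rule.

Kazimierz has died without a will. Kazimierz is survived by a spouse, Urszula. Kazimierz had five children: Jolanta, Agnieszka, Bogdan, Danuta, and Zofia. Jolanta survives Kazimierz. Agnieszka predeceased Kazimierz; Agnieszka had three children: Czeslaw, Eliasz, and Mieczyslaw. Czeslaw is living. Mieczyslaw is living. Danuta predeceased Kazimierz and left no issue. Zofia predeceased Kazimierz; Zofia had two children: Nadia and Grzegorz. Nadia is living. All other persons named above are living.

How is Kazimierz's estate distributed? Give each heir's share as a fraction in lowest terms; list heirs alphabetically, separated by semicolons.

Urszula, as surviving spouse, takes 3/8.
The remaining 5/8 passes to Kazimierz's descendants per stirpes.
Danuta left no surviving issue, so that branch lapses and is disregarded.
The 5/8 is divided into 4 equal shares of 5/32 among Jolanta, Agnieszka, Bogdan, Zofia.
Jolanta is living and takes 5/32.
Agnieszka predeceased; the 5/32 allotted to Agnieszka's branch passes to Agnieszka's issue by representation.
The 5/32 is divided into 3 equal shares of 5/96 among Czeslaw, Eliasz, Mieczyslaw.
Czeslaw is living and takes 5/96.
Eliasz is living and takes 5/96.
Mieczyslaw is living and takes 5/96.
Bogdan is living and takes 5/32.
Zofia predeceased; the 5/32 allotted to Zofia's branch passes to Zofia's issue by representation.
The 5/32 is divided into 2 equal shares of 5/64 among Nadia, Grzegorz.
Nadia is living and takes 5/64.
Grzegorz is living and takes 5/64.

Bogdan 5/32; Czeslaw 5/96; Eliasz 5/96; Grzegorz 5/64; Jolanta 5/32; Mieczyslaw 5/96; Nadia 5/64; Urszula 3/8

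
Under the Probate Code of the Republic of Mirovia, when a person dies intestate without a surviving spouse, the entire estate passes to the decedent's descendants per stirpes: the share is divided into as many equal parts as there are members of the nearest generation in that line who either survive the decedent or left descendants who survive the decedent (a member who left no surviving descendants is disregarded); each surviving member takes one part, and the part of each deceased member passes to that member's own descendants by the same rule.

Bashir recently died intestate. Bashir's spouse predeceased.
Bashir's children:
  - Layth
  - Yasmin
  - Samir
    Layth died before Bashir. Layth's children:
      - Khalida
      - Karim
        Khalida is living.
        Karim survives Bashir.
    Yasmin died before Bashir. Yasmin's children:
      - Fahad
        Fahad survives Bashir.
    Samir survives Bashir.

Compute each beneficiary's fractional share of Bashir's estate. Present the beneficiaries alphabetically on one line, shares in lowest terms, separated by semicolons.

Fahad 1/3; Karim 1/6; Khalida 1/6; Samir 1/3

There is no surviving spouse, so the entire estate passes to Bashir's descendants per stirpes.
The estate is divided into 3 equal shares of 1/3 among Layth, Yasmin, Samir.
Layth predeceased; the 1/3 allotted to Layth's branch passes to Layth's issue by representation.
The 1/3 is divided into 2 equal shares of 1/6 among Khalida, Karim.
Khalida is living and takes 1/6.
Karim is living and takes 1/6.
Yasmin predeceased; the 1/3 allotted to Yasmin's branch passes to Yasmin's issue by representation.
Fahad is the sole taker at this level and receives the full 1/3.
Samir is living and takes 1/3.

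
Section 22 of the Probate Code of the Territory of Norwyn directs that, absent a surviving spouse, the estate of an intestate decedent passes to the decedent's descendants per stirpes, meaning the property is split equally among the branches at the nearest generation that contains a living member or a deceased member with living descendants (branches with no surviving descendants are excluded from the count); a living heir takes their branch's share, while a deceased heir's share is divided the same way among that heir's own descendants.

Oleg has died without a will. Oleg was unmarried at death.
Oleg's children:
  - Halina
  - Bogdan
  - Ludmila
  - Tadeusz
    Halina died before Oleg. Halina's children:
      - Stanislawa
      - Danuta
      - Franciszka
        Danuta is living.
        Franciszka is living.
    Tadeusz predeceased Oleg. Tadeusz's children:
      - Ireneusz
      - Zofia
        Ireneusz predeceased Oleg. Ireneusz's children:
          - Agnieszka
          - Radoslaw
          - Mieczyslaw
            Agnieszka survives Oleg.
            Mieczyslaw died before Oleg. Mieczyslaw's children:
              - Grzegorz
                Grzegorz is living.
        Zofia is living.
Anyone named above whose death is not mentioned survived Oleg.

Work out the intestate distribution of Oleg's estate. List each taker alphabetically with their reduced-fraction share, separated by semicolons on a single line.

There is no surviving spouse, so the entire estate passes to Oleg's descendants per stirpes.
The estate is divided into 4 equal shares of 1/4 among Halina, Bogdan, Ludmila, Tadeusz.
Halina predeceased; the 1/4 allotted to Halina's branch passes to Halina's issue by representation.
The 1/4 is divided into 3 equal shares of 1/12 among Stanislawa, Danuta, Franciszka.
Stanislawa is living and takes 1/12.
Danuta is living and takes 1/12.
Franciszka is living and takes 1/12.
Bogdan is living and takes 1/4.
Ludmila is living and takes 1/4.
Tadeusz predeceased; the 1/4 allotted to Tadeusz's branch passes to Tadeusz's issue by representation.
The 1/4 is divided into 2 equal shares of 1/8 among Ireneusz, Zofia.
Ireneusz predeceased; the 1/8 allotted to Ireneusz's branch passes to Ireneusz's issue by representation.
The 1/8 is divided into 3 equal shares of 1/24 among Agnieszka, Radoslaw, Mieczyslaw.
Agnieszka is living and takes 1/24.
Radoslaw is living and takes 1/24.
Mieczyslaw predeceased; the 1/24 allotted to Mieczyslaw's branch passes to Mieczyslaw's issue by representation.
Grzegorz is the sole taker at this level and receives the full 1/24.
Zofia is living and takes 1/8.

Agnieszka 1/24; Bogdan 1/4; Danuta 1/12; Franciszka 1/12; Grzegorz 1/24; Ludmila 1/4; Radoslaw 1/24; Stanislawa 1/12; Zofia 1/8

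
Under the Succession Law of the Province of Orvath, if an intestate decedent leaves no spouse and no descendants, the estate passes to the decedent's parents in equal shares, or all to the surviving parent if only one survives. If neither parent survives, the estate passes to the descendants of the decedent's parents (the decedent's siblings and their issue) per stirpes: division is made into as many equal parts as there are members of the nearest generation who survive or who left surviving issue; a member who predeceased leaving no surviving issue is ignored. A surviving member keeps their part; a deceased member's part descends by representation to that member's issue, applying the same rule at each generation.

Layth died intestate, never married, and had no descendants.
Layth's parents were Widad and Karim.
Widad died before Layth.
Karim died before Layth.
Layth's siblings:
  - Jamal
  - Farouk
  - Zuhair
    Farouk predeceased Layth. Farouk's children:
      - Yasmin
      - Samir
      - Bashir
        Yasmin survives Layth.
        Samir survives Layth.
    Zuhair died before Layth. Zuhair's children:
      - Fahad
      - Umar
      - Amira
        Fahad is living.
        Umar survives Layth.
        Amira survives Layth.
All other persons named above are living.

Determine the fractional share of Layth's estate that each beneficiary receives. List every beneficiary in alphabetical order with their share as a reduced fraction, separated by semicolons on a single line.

Amira 1/9; Bashir 1/9; Fahad 1/9; Jamal 1/3; Samir 1/9; Umar 1/9; Yasmin 1/9

Neither parent survives and there are no descendants, so the estate passes to Layth's siblings and their issue per stirpes.
The estate is divided into 3 equal shares of 1/3 among Jamal, Farouk, Zuhair.
Jamal is living and takes 1/3.
Farouk predeceased; the 1/3 allotted to Farouk's branch passes to Farouk's issue by representation.
The 1/3 is divided into 3 equal shares of 1/9 among Yasmin, Samir, Bashir.
Yasmin is living and takes 1/9.
Samir is living and takes 1/9.
Bashir is living and takes 1/9.
Zuhair predeceased; the 1/3 allotted to Zuhair's branch passes to Zuhair's issue by representation.
The 1/3 is divided into 3 equal shares of 1/9 among Fahad, Umar, Amira.
Fahad is living and takes 1/9.
Umar is living and takes 1/9.
Amira is living and takes 1/9.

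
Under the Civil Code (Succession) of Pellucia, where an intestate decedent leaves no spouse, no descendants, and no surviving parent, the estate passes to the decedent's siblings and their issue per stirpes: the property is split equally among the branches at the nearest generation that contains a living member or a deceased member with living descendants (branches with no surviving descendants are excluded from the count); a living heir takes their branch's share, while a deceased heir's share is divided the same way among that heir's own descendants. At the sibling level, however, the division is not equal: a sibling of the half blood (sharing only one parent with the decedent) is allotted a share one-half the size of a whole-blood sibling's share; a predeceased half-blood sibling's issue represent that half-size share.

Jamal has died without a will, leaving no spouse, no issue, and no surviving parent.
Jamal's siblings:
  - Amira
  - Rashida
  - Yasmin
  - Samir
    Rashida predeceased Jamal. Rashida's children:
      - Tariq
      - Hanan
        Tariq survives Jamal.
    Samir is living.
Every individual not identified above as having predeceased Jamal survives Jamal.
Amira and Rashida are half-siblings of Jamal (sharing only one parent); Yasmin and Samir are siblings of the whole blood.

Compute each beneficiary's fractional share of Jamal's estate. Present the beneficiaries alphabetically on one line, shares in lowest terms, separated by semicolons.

No spouse, descendants, or parent survives, so the estate passes to Jamal's siblings per stirpes.
Half-blood siblings count for one-half the weight of whole-blood siblings at the initial division.
Dividing 1 in proportion to weights (total weight 3): Amira (weight 1/2) → 1/6; Rashida (weight 1/2) → 1/6; Yasmin (weight 1) → 1/3; Samir (weight 1) → 1/3.
Amira is living and takes 1/6.
Rashida predeceased; the 1/6 allotted to Rashida's branch passes to Rashida's issue by representation.
The 1/6 is divided into 2 equal shares of 1/12 among Tariq, Hanan.
Tariq is living and takes 1/12.
Hanan is living and takes 1/12.
Yasmin is living and takes 1/3.
Samir is living and takes 1/3.

Amira 1/6; Hanan 1/12; Samir 1/3; Tariq 1/12; Yasmin 1/3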